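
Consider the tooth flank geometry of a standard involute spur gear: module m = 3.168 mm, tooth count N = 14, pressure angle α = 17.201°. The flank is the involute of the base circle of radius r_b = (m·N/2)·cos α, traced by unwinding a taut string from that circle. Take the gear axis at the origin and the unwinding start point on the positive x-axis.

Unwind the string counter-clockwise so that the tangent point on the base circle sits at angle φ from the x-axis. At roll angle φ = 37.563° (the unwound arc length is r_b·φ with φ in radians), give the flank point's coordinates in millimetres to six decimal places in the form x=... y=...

x=25.259076 y=1.905549

pitch radius r_p = m·N/2 = 3.168·14/2 = 22.176000
base radius r_b = r_p·cos α = 22.176000·cos 17.201° = 21.184139
roll angle φ = 37.563° = 0.65559803 rad
x = r_b·(cos φ + φ·sin φ) = 21.184139·(0.79268349 + 0.65559803·0.60963340) = 25.259076
y = r_b·(sin φ − φ·cos φ) = 21.184139·(0.60963340 − 0.65559803·0.79268349) = 1.905549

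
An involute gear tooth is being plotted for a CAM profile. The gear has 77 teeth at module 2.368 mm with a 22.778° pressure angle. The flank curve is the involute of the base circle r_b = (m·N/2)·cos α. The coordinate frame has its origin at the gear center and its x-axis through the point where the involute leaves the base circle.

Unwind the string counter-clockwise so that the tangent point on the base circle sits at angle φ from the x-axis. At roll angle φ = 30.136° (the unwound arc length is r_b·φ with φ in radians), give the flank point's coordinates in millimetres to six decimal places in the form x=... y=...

pitch radius r_p = m·N/2 = 2.368·77/2 = 91.168000
base radius r_b = r_p·cos α = 91.168000·cos 22.778° = 84.057979
roll angle φ = 30.136° = 0.52597242 rad
x = r_b·(cos φ + φ·sin φ) = 84.057979·(0.86483614 + 0.52597242·0.50205423) = 94.893290
y = r_b·(sin φ − φ·cos φ) = 84.057979·(0.50205423 − 0.52597242·0.86483614) = 3.965374

x=94.893290 y=3.965374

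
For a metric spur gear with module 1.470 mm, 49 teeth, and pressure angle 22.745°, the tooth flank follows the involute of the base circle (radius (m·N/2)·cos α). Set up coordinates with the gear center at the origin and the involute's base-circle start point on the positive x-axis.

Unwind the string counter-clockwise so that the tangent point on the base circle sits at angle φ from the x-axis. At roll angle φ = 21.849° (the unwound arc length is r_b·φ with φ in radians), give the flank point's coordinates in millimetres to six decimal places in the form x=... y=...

x=35.542170 y=0.605065

pitch radius r_p = m·N/2 = 1.470·49/2 = 36.015000
base radius r_b = r_p·cos α = 36.015000·cos 22.745° = 33.214283
roll angle φ = 21.849° = 0.38133699 rad
x = r_b·(cos φ + φ·sin φ) = 33.214283·(0.92816789 + 0.38133699·0.37216175) = 35.542170
y = r_b·(sin φ − φ·cos φ) = 33.214283·(0.37216175 − 0.38133699·0.92816789) = 0.605065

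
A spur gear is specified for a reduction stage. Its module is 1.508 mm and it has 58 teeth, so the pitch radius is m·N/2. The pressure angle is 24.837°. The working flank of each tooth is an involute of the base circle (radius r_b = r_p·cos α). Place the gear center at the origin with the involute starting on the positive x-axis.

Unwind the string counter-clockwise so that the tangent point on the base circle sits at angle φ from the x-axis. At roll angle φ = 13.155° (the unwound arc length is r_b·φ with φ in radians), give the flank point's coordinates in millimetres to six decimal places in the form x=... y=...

x=40.719383 y=0.159273

pitch radius r_p = m·N/2 = 1.508·58/2 = 43.732000
base radius r_b = r_p·cos α = 43.732000·cos 24.837° = 39.687071
roll angle φ = 13.155° = 0.22959806 rad
x = r_b·(cos φ + φ·sin φ) = 39.687071·(0.97375795 + 0.22959806·0.22758615) = 40.719383
y = r_b·(sin φ − φ·cos φ) = 39.687071·(0.22758615 − 0.22959806·0.97375795) = 0.159273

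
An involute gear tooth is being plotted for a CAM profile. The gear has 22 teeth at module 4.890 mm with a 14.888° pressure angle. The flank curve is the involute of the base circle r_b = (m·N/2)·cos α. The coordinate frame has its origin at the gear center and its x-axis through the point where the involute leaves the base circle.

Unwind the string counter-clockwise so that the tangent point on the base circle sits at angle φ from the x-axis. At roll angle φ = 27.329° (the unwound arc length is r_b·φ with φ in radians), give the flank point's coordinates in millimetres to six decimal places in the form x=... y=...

x=57.565640 y=1.837981

pitch radius r_p = m·N/2 = 4.890·22/2 = 53.790000
base radius r_b = r_p·cos α = 53.790000·cos 14.888° = 51.984265
roll angle φ = 27.329° = 0.47698103 rad
x = r_b·(cos φ + φ·sin φ) = 51.984265·(0.88838498 + 0.47698103·0.45909927) = 57.565640
y = r_b·(sin φ − φ·cos φ) = 51.984265·(0.45909927 − 0.47698103·0.88838498) = 1.837981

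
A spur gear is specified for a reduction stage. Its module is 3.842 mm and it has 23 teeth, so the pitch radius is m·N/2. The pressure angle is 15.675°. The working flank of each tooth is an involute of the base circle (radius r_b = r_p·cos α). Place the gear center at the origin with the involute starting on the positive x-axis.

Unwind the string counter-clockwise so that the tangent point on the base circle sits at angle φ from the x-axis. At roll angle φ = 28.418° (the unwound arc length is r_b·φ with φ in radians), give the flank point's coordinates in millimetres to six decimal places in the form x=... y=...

x=47.454869 y=1.687973

pitch radius r_p = m·N/2 = 3.842·23/2 = 44.183000
base radius r_b = r_p·cos α = 44.183000·cos 15.675° = 42.539822
roll angle φ = 28.418° = 0.49598767 rad
x = r_b·(cos φ + φ·sin φ) = 42.539822·(0.87949911 + 0.49598767·0.47590054) = 47.454869
y = r_b·(sin φ − φ·cos φ) = 42.539822·(0.47590054 − 0.49598767·0.87949911) = 1.687973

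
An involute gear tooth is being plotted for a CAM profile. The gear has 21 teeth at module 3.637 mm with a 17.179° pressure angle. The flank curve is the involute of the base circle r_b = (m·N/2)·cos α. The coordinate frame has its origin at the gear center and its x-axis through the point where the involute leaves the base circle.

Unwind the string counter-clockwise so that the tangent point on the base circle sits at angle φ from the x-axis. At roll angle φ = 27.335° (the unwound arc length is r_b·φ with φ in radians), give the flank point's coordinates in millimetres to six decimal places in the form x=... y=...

x=40.403651 y=1.290811

pitch radius r_p = m·N/2 = 3.637·21/2 = 38.188500
base radius r_b = r_p·cos α = 38.188500·cos 17.179° = 36.484784
roll angle φ = 27.335° = 0.47708575 rad
x = r_b·(cos φ + φ·sin φ) = 36.484784·(0.88833689 + 0.47708575·0.45919229) = 40.403651
y = r_b·(sin φ − φ·cos φ) = 36.484784·(0.45919229 − 0.47708575·0.88833689) = 1.290811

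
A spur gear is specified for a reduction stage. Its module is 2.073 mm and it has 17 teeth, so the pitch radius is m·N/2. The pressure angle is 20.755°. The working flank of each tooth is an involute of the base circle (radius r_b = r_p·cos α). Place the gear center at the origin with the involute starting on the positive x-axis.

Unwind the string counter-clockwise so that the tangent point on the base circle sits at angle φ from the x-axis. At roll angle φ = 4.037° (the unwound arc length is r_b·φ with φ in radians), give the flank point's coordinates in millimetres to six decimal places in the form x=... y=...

pitch radius r_p = m·N/2 = 2.073·17/2 = 17.620500
base radius r_b = r_p·cos α = 17.620500·cos 20.755° = 16.477005
roll angle φ = 4.037° = 0.07045894 rad
x = r_b·(cos φ + φ·sin φ) = 16.477005·(0.99751880 + 0.07045894·0.07040066) = 16.517854
y = r_b·(sin φ − φ·cos φ) = 16.477005·(0.07040066 − 0.07045894·0.99751880) = 0.001920

x=16.517854 y=0.001920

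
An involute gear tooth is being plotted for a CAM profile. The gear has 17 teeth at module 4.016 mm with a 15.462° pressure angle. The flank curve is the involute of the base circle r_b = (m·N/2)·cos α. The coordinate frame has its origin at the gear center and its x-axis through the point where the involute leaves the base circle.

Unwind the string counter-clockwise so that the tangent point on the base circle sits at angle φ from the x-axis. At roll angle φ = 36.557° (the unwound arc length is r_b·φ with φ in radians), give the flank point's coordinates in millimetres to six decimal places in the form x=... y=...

pitch radius r_p = m·N/2 = 4.016·17/2 = 34.136000
base radius r_b = r_p·cos α = 34.136000·cos 15.462° = 32.900532
roll angle φ = 36.557° = 0.63804001 rad
x = r_b·(cos φ + φ·sin φ) = 32.900532·(0.80326471 + 0.63804001·0.59562220) = 38.931052
y = r_b·(sin φ − φ·cos φ) = 32.900532·(0.59562220 − 0.63804001·0.80326471) = 2.734270

x=38.931052 y=2.734270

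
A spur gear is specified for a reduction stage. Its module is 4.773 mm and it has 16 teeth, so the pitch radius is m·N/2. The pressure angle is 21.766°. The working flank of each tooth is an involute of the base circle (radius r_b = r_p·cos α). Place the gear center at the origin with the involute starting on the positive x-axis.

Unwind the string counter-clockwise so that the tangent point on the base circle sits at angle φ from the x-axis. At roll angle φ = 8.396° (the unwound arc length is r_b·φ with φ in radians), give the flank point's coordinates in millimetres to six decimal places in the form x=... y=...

pitch radius r_p = m·N/2 = 4.773·16/2 = 38.184000
base radius r_b = r_p·cos α = 38.184000·cos 21.766° = 35.461711
roll angle φ = 8.396° = 0.14653784 rad
x = r_b·(cos φ + φ·sin φ) = 35.461711·(0.98928253 + 0.14653784·0.14601396) = 35.840411
y = r_b·(sin φ − φ·cos φ) = 35.461711·(0.14601396 − 0.14653784·0.98928253) = 0.037115

x=35.840411 y=0.037115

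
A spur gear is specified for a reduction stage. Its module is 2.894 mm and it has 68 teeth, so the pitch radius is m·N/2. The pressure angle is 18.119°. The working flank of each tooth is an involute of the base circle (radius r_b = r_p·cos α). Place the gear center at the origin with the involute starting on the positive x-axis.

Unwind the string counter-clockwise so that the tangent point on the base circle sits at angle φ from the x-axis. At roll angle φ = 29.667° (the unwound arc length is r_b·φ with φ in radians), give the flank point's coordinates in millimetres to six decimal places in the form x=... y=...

pitch radius r_p = m·N/2 = 2.894·68/2 = 98.396000
base radius r_b = r_p·cos α = 98.396000·cos 18.119° = 93.516804
roll angle φ = 29.667° = 0.51778683 rad
x = r_b·(cos φ + φ·sin φ) = 93.516804·(0.86891673 + 0.51778683·0.49495829) = 105.225072
y = r_b·(sin φ − φ·cos φ) = 93.516804·(0.49495829 − 0.51778683·0.86891673) = 4.212432

x=105.225072 y=4.212432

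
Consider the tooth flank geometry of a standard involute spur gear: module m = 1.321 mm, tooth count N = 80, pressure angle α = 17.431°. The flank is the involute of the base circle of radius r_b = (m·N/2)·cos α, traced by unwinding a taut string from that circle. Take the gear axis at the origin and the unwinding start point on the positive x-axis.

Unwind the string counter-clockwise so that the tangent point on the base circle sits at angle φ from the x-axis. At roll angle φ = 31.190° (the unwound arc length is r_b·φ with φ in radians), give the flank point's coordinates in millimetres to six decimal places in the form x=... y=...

pitch radius r_p = m·N/2 = 1.321·80/2 = 52.840000
base radius r_b = r_p·cos α = 52.840000·cos 17.431° = 50.413502
roll angle φ = 31.190° = 0.54436819 rad
x = r_b·(cos φ + φ·sin φ) = 50.413502·(0.85545466 + 0.54436819·0.51787771) = 57.338846
y = r_b·(sin φ − φ·cos φ) = 50.413502·(0.51787771 − 0.54436819·0.85545466) = 2.631353

x=57.338846 y=2.631353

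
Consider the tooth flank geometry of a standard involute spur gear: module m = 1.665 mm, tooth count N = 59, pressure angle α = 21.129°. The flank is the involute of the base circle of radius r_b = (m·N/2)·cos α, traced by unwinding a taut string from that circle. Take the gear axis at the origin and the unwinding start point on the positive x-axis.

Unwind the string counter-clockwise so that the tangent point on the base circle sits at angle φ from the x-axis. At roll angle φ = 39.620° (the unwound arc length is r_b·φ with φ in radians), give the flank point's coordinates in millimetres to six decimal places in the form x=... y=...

pitch radius r_p = m·N/2 = 1.665·59/2 = 49.117500
base radius r_b = r_p·cos α = 49.117500·cos 21.129° = 45.815390
roll angle φ = 39.620° = 0.69149945 rad
x = r_b·(cos φ + φ·sin φ) = 45.815390·(0.77029069 + 0.69149945·0.63769291) = 55.494119
y = r_b·(sin φ − φ·cos φ) = 45.815390·(0.63769291 − 0.69149945·0.77029069) = 4.812326

x=55.494119 y=4.812326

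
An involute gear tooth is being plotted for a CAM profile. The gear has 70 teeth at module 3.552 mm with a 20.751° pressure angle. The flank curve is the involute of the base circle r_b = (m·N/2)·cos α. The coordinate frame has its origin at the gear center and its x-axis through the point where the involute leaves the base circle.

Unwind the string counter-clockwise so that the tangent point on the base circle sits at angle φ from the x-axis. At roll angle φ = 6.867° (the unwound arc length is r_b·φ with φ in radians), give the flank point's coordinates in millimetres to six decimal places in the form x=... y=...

pitch radius r_p = m·N/2 = 3.552·70/2 = 124.320000
base radius r_b = r_p·cos α = 124.320000·cos 20.751° = 116.255241
roll angle φ = 6.867° = 0.11985176 rad
x = r_b·(cos φ + φ·sin φ) = 116.255241·(0.99282637 + 0.11985176·0.11956503) = 117.087215
y = r_b·(sin φ − φ·cos φ) = 116.255241·(0.11956503 − 0.11985176·0.99282637) = 0.066619

x=117.087215 y=0.066619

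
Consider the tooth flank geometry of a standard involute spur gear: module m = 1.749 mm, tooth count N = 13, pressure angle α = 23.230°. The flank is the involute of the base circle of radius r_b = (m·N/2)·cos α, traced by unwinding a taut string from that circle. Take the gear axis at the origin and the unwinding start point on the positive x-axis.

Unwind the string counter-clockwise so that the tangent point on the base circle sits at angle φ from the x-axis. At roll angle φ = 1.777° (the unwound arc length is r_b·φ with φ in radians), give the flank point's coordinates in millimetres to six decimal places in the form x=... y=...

pitch radius r_p = m·N/2 = 1.749·13/2 = 11.368500
base radius r_b = r_p·cos α = 11.368500·cos 23.230° = 10.446844
roll angle φ = 1.777° = 0.03101450 rad
x = r_b·(cos φ + φ·sin φ) = 10.446844·(0.99951909 + 0.03101450·0.03100953) = 10.451867
y = r_b·(sin φ − φ·cos φ) = 10.446844·(0.03100953 − 0.03101450·0.99951909) = 0.000104

x=10.451867 y=0.000104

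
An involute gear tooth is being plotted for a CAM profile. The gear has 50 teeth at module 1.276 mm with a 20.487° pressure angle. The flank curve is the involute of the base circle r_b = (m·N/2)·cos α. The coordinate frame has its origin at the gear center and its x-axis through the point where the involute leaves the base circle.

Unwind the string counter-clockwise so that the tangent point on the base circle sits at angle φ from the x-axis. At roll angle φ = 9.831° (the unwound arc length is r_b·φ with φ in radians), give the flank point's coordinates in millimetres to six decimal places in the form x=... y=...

x=30.319026 y=0.050170

pitch radius r_p = m·N/2 = 1.276·50/2 = 31.900000
base radius r_b = r_p·cos α = 31.900000·cos 20.487° = 29.882377
roll angle φ = 9.831° = 0.17158332 rad
x = r_b·(cos φ + φ·sin φ) = 29.882377·(0.98531566 + 0.17158332·0.17074263) = 30.319026
y = r_b·(sin φ − φ·cos φ) = 29.882377·(0.17074263 − 0.17158332·0.98531566) = 0.050170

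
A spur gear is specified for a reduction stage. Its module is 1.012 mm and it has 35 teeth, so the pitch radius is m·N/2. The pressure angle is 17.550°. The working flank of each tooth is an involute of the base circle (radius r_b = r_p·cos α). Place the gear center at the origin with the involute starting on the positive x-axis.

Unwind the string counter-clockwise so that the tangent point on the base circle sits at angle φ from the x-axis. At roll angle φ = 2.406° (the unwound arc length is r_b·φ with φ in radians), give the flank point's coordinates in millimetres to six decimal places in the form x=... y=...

pitch radius r_p = m·N/2 = 1.012·35/2 = 17.710000
base radius r_b = r_p·cos α = 17.710000·cos 17.550° = 16.885673
roll angle φ = 2.406° = 0.04199262 rad
x = r_b·(cos φ + φ·sin φ) = 16.885673·(0.99911844 + 0.04199262·0.04198028) = 16.900555
y = r_b·(sin φ − φ·cos φ) = 16.885673·(0.04198028 − 0.04199262·0.99911844) = 0.000417

x=16.900555 y=0.000417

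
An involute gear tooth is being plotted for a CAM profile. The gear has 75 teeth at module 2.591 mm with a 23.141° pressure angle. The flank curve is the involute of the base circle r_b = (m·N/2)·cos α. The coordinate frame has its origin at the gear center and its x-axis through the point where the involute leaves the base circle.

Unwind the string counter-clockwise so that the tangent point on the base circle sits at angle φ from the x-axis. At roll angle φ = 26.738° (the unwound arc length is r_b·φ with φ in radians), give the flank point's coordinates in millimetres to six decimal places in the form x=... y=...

pitch radius r_p = m·N/2 = 2.591·75/2 = 97.162500
base radius r_b = r_p·cos α = 97.162500·cos 23.141° = 89.344855
roll angle φ = 26.738° = 0.46666614 rad
x = r_b·(cos φ + φ·sin φ) = 89.344855·(0.89307319 + 0.46666614·0.44991141) = 98.550199
y = r_b·(sin φ − φ·cos φ) = 89.344855·(0.44991141 − 0.46666614·0.89307319) = 2.961281

x=98.550199 y=2.961281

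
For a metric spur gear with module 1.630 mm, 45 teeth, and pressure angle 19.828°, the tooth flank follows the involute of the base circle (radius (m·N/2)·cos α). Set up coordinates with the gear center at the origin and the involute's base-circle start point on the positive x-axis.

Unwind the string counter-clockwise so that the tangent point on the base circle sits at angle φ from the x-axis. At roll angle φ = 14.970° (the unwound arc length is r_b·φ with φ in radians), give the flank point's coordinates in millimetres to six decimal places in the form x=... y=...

pitch radius r_p = m·N/2 = 1.630·45/2 = 36.675000
base radius r_b = r_p·cos α = 36.675000·cos 19.828° = 34.500727
roll angle φ = 14.970° = 0.26127579 rad
x = r_b·(cos φ + φ·sin φ) = 34.500727·(0.96606121 + 0.26127579·0.25831325) = 35.658303
y = r_b·(sin φ − φ·cos φ) = 34.500727·(0.25831325 − 0.26127579·0.96606121) = 0.203722

x=35.658303 y=0.203722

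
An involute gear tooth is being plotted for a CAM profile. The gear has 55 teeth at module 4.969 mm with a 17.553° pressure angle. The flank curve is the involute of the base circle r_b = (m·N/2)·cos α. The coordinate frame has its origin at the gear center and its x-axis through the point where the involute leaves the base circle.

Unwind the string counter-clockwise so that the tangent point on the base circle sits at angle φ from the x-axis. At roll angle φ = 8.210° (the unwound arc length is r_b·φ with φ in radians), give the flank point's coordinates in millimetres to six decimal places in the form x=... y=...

x=131.615649 y=0.127510

pitch radius r_p = m·N/2 = 4.969·55/2 = 136.647500
base radius r_b = r_p·cos α = 136.647500·cos 17.553° = 130.284971
roll angle φ = 8.210° = 0.14329153 rad
x = r_b·(cos φ + φ·sin φ) = 130.284971·(0.98975132 + 0.14329153·0.14280168) = 131.615649
y = r_b·(sin φ − φ·cos φ) = 130.284971·(0.14280168 − 0.14329153·0.98975132) = 0.127510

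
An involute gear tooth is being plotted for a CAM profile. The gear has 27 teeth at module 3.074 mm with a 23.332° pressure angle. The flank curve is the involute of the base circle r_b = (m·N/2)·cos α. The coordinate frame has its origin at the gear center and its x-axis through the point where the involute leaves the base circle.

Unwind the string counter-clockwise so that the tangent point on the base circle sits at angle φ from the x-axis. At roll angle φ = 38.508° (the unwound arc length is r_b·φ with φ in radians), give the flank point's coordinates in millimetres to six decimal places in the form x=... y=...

pitch radius r_p = m·N/2 = 3.074·27/2 = 41.499000
base radius r_b = r_p·cos α = 41.499000·cos 23.332° = 38.105433
roll angle φ = 38.508° = 0.67209139 rad
x = r_b·(cos φ + φ·sin φ) = 38.105433·(0.78252123 + 0.67209139·0.62262390) = 45.763916
y = r_b·(sin φ − φ·cos φ) = 38.105433·(0.62262390 − 0.67209139·0.78252123) = 3.684724

x=45.763916 y=3.684724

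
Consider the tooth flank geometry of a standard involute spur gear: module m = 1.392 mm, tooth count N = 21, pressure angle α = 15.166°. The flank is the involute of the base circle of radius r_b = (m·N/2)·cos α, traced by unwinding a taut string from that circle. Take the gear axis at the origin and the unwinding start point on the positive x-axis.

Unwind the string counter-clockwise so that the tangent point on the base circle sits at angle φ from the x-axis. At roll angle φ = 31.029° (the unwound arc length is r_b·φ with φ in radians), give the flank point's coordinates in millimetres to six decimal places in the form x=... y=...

pitch radius r_p = m·N/2 = 1.392·21/2 = 14.616000
base radius r_b = r_p·cos α = 14.616000·cos 15.166° = 14.106953
roll angle φ = 31.029° = 0.54155821 rad
x = r_b·(cos φ + φ·sin φ) = 14.106953·(0.85690651 + 0.54155821·0.51547186) = 16.026408
y = r_b·(sin φ − φ·cos φ) = 14.106953·(0.51547186 − 0.54155821·0.85690651) = 0.725198

x=16.026408 y=0.725198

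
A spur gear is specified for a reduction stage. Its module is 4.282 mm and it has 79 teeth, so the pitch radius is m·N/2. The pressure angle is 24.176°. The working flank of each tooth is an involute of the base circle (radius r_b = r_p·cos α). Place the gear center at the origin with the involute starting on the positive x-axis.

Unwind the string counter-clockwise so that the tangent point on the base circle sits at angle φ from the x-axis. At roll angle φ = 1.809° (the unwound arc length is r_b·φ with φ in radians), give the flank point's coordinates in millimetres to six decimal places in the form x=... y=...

x=154.381004 y=0.001619

pitch radius r_p = m·N/2 = 4.282·79/2 = 169.139000
base radius r_b = r_p·cos α = 169.139000·cos 24.176° = 154.304113
roll angle φ = 1.809° = 0.03157301 rad
x = r_b·(cos φ + φ·sin φ) = 154.304113·(0.99950161 + 0.03157301·0.03156776) = 154.381004
y = r_b·(sin φ − φ·cos φ) = 154.304113·(0.03156776 − 0.03157301·0.99950161) = 0.001619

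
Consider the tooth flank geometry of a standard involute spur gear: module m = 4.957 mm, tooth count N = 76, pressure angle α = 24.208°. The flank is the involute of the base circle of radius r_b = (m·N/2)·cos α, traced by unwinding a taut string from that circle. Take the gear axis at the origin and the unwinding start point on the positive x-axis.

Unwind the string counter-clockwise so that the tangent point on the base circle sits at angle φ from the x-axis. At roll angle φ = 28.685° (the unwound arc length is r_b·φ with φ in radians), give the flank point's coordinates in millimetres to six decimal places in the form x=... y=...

x=192.002014 y=7.007739

pitch radius r_p = m·N/2 = 4.957·76/2 = 188.366000
base radius r_b = r_p·cos α = 188.366000·cos 24.208° = 171.801635
roll angle φ = 28.685° = 0.50064770 rad
x = r_b·(cos φ + φ·sin φ) = 171.801635·(0.87727186 + 0.50064770·0.47999384) = 192.002014
y = r_b·(sin φ − φ·cos φ) = 171.801635·(0.47999384 − 0.50064770·0.87727186) = 7.007739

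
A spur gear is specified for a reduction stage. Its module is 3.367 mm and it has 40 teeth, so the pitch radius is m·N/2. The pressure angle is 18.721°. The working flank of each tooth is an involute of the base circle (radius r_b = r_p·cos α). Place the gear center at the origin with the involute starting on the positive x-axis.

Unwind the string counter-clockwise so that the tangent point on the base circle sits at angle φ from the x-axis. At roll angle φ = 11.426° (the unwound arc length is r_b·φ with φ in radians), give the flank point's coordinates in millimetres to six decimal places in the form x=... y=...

pitch radius r_p = m·N/2 = 3.367·40/2 = 67.340000
base radius r_b = r_p·cos α = 67.340000·cos 18.721° = 63.777223
roll angle φ = 11.426° = 0.19942132 rad
x = r_b·(cos φ + φ·sin φ) = 63.777223·(0.98018138 + 0.19942132·0.19810215) = 65.032816
y = r_b·(sin φ − φ·cos φ) = 63.777223·(0.19810215 − 0.19942132·0.98018138) = 0.167931

x=65.032816 y=0.167931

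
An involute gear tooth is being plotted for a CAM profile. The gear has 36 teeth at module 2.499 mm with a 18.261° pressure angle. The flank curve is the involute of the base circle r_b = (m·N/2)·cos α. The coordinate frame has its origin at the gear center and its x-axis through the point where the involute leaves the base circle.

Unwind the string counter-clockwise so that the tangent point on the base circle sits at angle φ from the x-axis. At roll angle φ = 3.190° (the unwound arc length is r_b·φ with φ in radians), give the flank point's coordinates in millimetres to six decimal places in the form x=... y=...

pitch radius r_p = m·N/2 = 2.499·36/2 = 44.982000
base radius r_b = r_p·cos α = 44.982000·cos 18.261° = 42.716661
roll angle φ = 3.190° = 0.05567600 rad
x = r_b·(cos φ + φ·sin φ) = 42.716661·(0.99845049 + 0.05567600·0.05564724) = 42.782816
y = r_b·(sin φ − φ·cos φ) = 42.716661·(0.05564724 − 0.05567600·0.99845049) = 0.002457

x=42.782816 y=0.002457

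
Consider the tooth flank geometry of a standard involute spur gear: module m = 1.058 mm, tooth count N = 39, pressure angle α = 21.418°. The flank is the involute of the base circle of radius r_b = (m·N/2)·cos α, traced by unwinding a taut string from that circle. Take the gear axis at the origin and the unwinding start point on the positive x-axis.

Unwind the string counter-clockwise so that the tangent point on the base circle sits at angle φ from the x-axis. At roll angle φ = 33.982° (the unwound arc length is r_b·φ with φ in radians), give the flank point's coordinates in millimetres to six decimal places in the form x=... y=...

x=22.292975 y=1.289275

pitch radius r_p = m·N/2 = 1.058·39/2 = 20.631000
base radius r_b = r_p·cos α = 20.631000·cos 21.418° = 19.206247
roll angle φ = 33.982° = 0.59309779 rad
x = r_b·(cos φ + φ·sin φ) = 19.206247·(0.82921321 + 0.59309779·0.55893243) = 22.292975
y = r_b·(sin φ − φ·cos φ) = 19.206247·(0.55893243 − 0.59309779·0.82921321) = 1.289275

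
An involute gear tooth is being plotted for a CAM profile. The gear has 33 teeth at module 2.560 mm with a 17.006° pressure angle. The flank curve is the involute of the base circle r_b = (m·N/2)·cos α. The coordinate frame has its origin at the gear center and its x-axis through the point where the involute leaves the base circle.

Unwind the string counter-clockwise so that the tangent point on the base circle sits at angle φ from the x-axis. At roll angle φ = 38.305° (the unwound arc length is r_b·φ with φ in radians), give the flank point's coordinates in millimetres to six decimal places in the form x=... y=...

pitch radius r_p = m·N/2 = 2.560·33/2 = 42.240000
base radius r_b = r_p·cos α = 42.240000·cos 17.006° = 40.393019
roll angle φ = 38.305° = 0.66854837 rad
x = r_b·(cos φ + φ·sin φ) = 40.393019·(0.78472228 + 0.66854837·0.61984751) = 48.436091
y = r_b·(sin φ − φ·cos φ) = 40.393019·(0.61984751 − 0.66854837·0.78472228) = 3.846333

x=48.436091 y=3.846333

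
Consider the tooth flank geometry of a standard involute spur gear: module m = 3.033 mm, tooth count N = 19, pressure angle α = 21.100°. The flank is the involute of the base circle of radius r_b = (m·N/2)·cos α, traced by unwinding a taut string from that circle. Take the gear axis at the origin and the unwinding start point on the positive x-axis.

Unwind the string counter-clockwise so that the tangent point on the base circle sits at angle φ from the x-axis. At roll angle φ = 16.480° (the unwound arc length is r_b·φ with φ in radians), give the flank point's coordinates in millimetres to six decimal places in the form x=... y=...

x=27.970739 y=0.211466

pitch radius r_p = m·N/2 = 3.033·19/2 = 28.813500
base radius r_b = r_p·cos α = 28.813500·cos 21.100° = 26.881657
roll angle φ = 16.480° = 0.28763026 rad
x = r_b·(cos φ + φ·sin φ) = 26.881657·(0.95891882 + 0.28763026·0.28368064) = 27.970739
y = r_b·(sin φ − φ·cos φ) = 26.881657·(0.28368064 − 0.28763026·0.95891882) = 0.211466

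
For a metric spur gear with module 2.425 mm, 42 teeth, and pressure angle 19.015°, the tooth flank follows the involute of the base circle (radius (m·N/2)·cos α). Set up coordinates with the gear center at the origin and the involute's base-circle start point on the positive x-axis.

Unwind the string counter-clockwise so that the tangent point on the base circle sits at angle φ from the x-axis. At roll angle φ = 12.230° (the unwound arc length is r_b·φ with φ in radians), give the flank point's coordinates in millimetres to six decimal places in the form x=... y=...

x=49.230560 y=0.155372

pitch radius r_p = m·N/2 = 2.425·42/2 = 50.925000
base radius r_b = r_p·cos α = 50.925000·cos 19.015° = 48.146191
roll angle φ = 12.230° = 0.21345377 rad
x = r_b·(cos φ + φ·sin φ) = 48.146191·(0.97730511 + 0.21345377·0.21183654) = 49.230560
y = r_b·(sin φ − φ·cos φ) = 48.146191·(0.21183654 − 0.21345377·0.97730511) = 0.155372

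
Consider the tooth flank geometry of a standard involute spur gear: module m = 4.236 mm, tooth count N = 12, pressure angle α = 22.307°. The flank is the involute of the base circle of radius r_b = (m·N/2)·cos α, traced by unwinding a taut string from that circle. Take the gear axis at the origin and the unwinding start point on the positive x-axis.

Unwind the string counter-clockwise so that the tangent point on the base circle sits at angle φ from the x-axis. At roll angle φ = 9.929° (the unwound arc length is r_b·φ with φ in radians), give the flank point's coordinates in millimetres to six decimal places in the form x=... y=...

x=23.864376 y=0.040668

pitch radius r_p = m·N/2 = 4.236·12/2 = 25.416000
base radius r_b = r_p·cos α = 25.416000·cos 22.307° = 23.513952
roll angle φ = 9.929° = 0.17329374 rad
x = r_b·(cos φ + φ·sin φ) = 23.513952·(0.98502218 + 0.17329374·0.17242769) = 23.864376
y = r_b·(sin φ − φ·cos φ) = 23.513952·(0.17242769 − 0.17329374·0.98502218) = 0.040668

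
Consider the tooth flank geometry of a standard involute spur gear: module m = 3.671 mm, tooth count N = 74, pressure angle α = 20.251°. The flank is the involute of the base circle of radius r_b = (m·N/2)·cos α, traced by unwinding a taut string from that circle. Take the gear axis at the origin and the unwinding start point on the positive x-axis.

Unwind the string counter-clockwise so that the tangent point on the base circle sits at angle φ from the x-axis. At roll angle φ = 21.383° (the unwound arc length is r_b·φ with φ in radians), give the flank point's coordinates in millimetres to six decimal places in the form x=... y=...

pitch radius r_p = m·N/2 = 3.671·74/2 = 135.827000
base radius r_b = r_p·cos α = 135.827000·cos 20.251° = 127.430894
roll angle φ = 21.383° = 0.37320375 rad
x = r_b·(cos φ + φ·sin φ) = 127.430894·(0.93116404 + 0.37320375·0.36460052) = 135.998623
y = r_b·(sin φ − φ·cos φ) = 127.430894·(0.36460052 − 0.37320375·0.93116404) = 2.177361

x=135.998623 y=2.177361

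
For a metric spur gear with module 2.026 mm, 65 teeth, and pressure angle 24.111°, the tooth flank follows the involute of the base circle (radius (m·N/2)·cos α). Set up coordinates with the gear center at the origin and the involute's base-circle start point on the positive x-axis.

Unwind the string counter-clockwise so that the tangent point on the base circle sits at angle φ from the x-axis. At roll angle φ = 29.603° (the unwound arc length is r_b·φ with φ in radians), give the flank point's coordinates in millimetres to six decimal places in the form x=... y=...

x=67.594770 y=2.690032

pitch radius r_p = m·N/2 = 2.026·65/2 = 65.845000
base radius r_b = r_p·cos α = 65.845000·cos 24.111° = 60.100403
roll angle φ = 29.603° = 0.51666982 rad
x = r_b·(cos φ + φ·sin φ) = 60.100403·(0.86946907 + 0.51666982·0.49398739) = 67.594770
y = r_b·(sin φ − φ·cos φ) = 60.100403·(0.49398739 − 0.51666982·0.86946907) = 2.690032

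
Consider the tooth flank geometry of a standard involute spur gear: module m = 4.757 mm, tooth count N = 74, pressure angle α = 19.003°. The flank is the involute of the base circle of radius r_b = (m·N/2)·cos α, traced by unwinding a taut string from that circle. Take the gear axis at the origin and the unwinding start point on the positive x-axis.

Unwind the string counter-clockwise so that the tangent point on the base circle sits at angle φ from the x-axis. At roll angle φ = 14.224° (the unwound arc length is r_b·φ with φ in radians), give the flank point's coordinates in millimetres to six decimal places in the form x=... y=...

x=171.466239 y=0.843518

pitch radius r_p = m·N/2 = 4.757·74/2 = 176.009000
base radius r_b = r_p·cos α = 176.009000·cos 19.003° = 166.416778
roll angle φ = 14.224° = 0.24825563 rad
x = r_b·(cos φ + φ·sin φ) = 166.416778·(0.96934251 + 0.24825563·0.24571344) = 171.466239
y = r_b·(sin φ − φ·cos φ) = 166.416778·(0.24571344 − 0.24825563·0.96934251) = 0.843518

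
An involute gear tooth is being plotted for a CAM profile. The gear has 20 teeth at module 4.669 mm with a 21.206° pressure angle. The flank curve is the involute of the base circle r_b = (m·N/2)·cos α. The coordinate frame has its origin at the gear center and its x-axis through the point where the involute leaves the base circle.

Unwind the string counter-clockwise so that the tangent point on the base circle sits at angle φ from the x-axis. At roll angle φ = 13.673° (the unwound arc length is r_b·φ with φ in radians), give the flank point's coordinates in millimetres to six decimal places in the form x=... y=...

pitch radius r_p = m·N/2 = 4.669·20/2 = 46.690000
base radius r_b = r_p·cos α = 46.690000·cos 21.206° = 43.528430
roll angle φ = 13.673° = 0.23863887 rad
x = r_b·(cos φ + φ·sin φ) = 43.528430·(0.97166062 + 0.23863887·0.23638029) = 44.750279
y = r_b·(sin φ − φ·cos φ) = 43.528430·(0.23638029 − 0.23863887·0.97166062) = 0.196065

x=44.750279 y=0.196065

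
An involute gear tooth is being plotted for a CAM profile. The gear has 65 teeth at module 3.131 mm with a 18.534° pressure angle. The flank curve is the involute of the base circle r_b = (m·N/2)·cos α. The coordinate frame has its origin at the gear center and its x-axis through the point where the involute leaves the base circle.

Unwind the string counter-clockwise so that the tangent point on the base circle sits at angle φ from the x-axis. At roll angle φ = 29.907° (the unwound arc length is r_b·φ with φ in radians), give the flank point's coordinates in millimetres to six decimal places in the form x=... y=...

x=108.741452 y=4.450276

pitch radius r_p = m·N/2 = 3.131·65/2 = 101.757500
base radius r_b = r_p·cos α = 101.757500·cos 18.534° = 96.479867
roll angle φ = 29.907° = 0.52197562 rad
x = r_b·(cos φ + φ·sin φ) = 96.479867·(0.86683584 + 0.52197562·0.49859365) = 108.741452
y = r_b·(sin φ − φ·cos φ) = 96.479867·(0.49859365 − 0.52197562·0.86683584) = 4.450276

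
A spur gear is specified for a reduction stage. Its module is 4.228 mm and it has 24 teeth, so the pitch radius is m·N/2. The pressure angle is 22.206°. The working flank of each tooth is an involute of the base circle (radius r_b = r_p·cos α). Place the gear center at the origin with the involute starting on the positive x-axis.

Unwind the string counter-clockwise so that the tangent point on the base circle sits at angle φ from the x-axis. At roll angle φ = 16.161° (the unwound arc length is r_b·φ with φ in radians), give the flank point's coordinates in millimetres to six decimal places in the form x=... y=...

x=48.804530 y=0.348581

pitch radius r_p = m·N/2 = 4.228·24/2 = 50.736000
base radius r_b = r_p·cos α = 50.736000·cos 22.206° = 46.972962
roll angle φ = 16.161° = 0.28206266 rad
x = r_b·(cos φ + φ·sin φ) = 46.972962·(0.96048337 + 0.28206266·0.27833739) = 48.804530
y = r_b·(sin φ − φ·cos φ) = 46.972962·(0.27833739 − 0.28206266·0.96048337) = 0.348581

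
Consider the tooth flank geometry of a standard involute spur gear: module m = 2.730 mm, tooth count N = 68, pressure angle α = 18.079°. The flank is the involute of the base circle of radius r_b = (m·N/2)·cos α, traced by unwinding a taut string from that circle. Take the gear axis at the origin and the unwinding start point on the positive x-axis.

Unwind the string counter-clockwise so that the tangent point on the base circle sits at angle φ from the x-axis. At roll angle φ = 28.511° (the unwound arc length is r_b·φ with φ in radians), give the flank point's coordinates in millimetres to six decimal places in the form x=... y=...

pitch radius r_p = m·N/2 = 2.730·68/2 = 92.820000
base radius r_b = r_p·cos α = 92.820000·cos 18.079° = 88.237434
roll angle φ = 28.511° = 0.49761082 rad
x = r_b·(cos φ + φ·sin φ) = 88.237434·(0.87872549 + 0.49761082·0.47732747) = 98.494930
y = r_b·(sin φ − φ·cos φ) = 88.237434·(0.47732747 − 0.49761082·0.87872549) = 3.535159

x=98.494930 y=3.535159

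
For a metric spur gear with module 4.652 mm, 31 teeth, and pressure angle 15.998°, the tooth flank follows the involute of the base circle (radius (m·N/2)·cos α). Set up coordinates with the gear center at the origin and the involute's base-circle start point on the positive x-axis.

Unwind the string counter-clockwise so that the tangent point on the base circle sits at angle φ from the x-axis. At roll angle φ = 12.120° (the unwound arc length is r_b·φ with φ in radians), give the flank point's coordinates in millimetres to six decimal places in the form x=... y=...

pitch radius r_p = m·N/2 = 4.652·31/2 = 72.106000
base radius r_b = r_p·cos α = 72.106000·cos 15.998° = 69.313430
roll angle φ = 12.120° = 0.21153391 rad
x = r_b·(cos φ + φ·sin φ) = 69.313430·(0.97771001 + 0.21153391·0.20995986) = 70.846895
y = r_b·(sin φ − φ·cos φ) = 69.313430·(0.20995986 − 0.21153391·0.97771001) = 0.217717

x=70.846895 y=0.217717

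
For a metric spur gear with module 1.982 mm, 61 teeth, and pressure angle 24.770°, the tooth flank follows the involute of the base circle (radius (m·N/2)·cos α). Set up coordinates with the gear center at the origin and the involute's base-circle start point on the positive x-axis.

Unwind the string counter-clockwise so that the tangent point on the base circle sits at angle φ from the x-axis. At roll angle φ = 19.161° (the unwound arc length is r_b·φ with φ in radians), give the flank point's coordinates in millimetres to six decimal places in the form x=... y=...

x=57.873407 y=0.676688

pitch radius r_p = m·N/2 = 1.982·61/2 = 60.451000
base radius r_b = r_p·cos α = 60.451000·cos 24.770° = 54.889325
roll angle φ = 19.161° = 0.33442254 rad
x = r_b·(cos φ + φ·sin φ) = 54.889325·(0.94460000 + 0.33442254·0.32822375) = 57.873407
y = r_b·(sin φ − φ·cos φ) = 54.889325·(0.32822375 − 0.33442254·0.94460000) = 0.676688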